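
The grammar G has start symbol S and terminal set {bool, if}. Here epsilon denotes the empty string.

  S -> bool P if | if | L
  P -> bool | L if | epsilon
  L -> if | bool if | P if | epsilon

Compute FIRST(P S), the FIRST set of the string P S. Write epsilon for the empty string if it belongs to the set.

{epsilon, bool, if}

FIRST(S): from S->bool P if we get {bool}; from S->if we get {if}; from S->L we get {epsilon, bool, if}. So FIRST(S) = {epsilon, bool, if}.
FIRST(P): from P->bool we get {bool}; from P->L if we get {bool, if}; from P->epsilon we get {epsilon}. So FIRST(P) = {epsilon, bool, if}.
FIRST(L): from L->if we get {if}; from L->bool if we get {bool}; from L->P if we get {bool, if}; from L->epsilon we get {epsilon}. So FIRST(L) = {epsilon, bool, if}.
FIRST(P S): take FIRST of each symbol in turn, carrying on past any symbol whose FIRST contains epsilon; result {epsilon, bool, if}.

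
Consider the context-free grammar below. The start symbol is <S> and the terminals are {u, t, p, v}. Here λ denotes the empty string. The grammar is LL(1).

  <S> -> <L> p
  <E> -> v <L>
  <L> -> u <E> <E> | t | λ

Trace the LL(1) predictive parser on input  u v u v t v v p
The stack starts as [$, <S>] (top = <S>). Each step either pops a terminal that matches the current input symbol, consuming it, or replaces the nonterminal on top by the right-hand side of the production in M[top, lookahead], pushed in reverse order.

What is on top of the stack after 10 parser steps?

t

step 1: stack=$ <S>  input=u v u v t v v p $  — expand <S> -> <L> p
step 2: stack=$ p <L>  input=u v u v t v v p $  — expand <L> -> u <E> <E>
step 3: stack=$ p <E> <E> u  input=u v u v t v v p $  — match u
step 4: stack=$ p <E> <E>  input=v u v t v v p $  — expand <E> -> v <L>
step 5: stack=$ p <E> <L> v  input=v u v t v v p $  — match v
step 6: stack=$ p <E> <L>  input=u v t v v p $  — expand <L> -> u <E> <E>
step 7: stack=$ p <E> <E> <E> u  input=u v t v v p $  — match u
step 8: stack=$ p <E> <E> <E>  input=v t v v p $  — expand <E> -> v <L>
step 9: stack=$ p <E> <E> <L> v  input=v t v v p $  — match v
step 10: stack=$ p <E> <E> <L>  input=t v v p $  — expand <L> -> t
Stack after step 10: $ p <E> <E> t (top = t).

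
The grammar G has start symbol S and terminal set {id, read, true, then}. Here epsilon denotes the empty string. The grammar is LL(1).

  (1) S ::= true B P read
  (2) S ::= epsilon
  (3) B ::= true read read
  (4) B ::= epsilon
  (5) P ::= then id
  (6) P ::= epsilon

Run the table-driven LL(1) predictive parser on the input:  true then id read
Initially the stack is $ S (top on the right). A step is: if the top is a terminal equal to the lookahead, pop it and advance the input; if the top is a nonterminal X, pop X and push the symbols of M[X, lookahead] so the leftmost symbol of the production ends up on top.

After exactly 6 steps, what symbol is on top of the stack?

step 1: stack=$ S  input=true then id read $  — expand S ::= true B P read
step 2: stack=$ read P B true  input=true then id read $  — match true
step 3: stack=$ read P B  input=then id read $  — expand B ::= epsilon
step 4: stack=$ read P  input=then id read $  — expand P ::= then id
step 5: stack=$ read id then  input=then id read $  — match then
step 6: stack=$ read id  input=id read $  — match id
Stack after step 6: $ read (top = read).

read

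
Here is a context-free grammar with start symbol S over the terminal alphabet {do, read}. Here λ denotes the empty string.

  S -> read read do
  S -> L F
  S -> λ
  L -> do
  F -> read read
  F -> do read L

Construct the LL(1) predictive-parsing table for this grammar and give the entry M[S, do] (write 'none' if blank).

S -> L F

FIRST(L) = {do}
FIRST(F) = {do, read}
FIRST(S) = {λ, do, read}  (via L F)
FOLLOW(S) includes $ since S is the start symbol.
FOLLOW(S): S appears on no right-hand side. Thus FOLLOW(S) = {$}.
For S -> read read do: FIRST(read read do) = {read}, so it goes in M[S, t] for t ∈ {read}.
For S -> L F: FIRST(L F) = {do}, so it goes in M[S, t] for t ∈ {do}.
For S -> λ: FIRST(λ) = {λ}, so it goes in M[S, t] for t ∈ {}; since λ ∈ FIRST, also for every t ∈ FOLLOW(S) = {$}.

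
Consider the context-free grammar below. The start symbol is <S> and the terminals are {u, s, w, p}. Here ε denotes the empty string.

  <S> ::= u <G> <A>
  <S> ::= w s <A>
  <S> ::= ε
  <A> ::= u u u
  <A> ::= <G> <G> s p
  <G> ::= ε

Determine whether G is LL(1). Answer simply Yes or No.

Yes

FIRST(<S>) = {ε, u, w}
FIRST(<A>) = {s, u}
FIRST(<G>) = {ε}
FOLLOW(<S>) = {$}
FOLLOW(<A>) = {$}
FOLLOW(<G>) = {s, u}
Each cell of M receives at most one production.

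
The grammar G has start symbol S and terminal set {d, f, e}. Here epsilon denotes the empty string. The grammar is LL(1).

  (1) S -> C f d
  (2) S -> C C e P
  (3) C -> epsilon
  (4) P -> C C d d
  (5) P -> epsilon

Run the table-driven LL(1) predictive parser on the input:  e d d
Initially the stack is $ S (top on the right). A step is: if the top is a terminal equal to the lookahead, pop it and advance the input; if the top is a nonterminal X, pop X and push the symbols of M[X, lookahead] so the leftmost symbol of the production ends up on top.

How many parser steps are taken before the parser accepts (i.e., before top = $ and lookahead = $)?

9

step 1: stack=$ S  input=e d d $  — expand S -> C C e P
step 2: stack=$ P e C C  input=e d d $  — expand C -> epsilon
step 3: stack=$ P e C  input=e d d $  — expand C -> epsilon
step 4: stack=$ P e  input=e d d $  — match e
step 5: stack=$ P  input=d d $  — expand P -> C C d d
step 6: stack=$ d d C C  input=d d $  — expand C -> epsilon
step 7: stack=$ d d C  input=d d $  — expand C -> epsilon
step 8: stack=$ d d  input=d d $  — match d
step 9: stack=$ d  input=d $  — match d
Accept reached after 9 steps.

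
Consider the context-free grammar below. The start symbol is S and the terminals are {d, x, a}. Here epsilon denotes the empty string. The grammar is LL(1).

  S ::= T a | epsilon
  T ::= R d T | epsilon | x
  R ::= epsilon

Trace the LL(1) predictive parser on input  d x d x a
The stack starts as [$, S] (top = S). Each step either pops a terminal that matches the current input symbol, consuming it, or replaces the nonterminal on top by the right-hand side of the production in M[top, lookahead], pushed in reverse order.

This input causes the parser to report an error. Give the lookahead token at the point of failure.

d

     Stack      Input        Action
  1  $ S        d x d x a $  expand S ::= T a
  2  $ a T      d x d x a $  expand T ::= R d T
  3  $ a T d R  d x d x a $  expand R ::= epsilon
  4  $ a T d    d x d x a $  match d
  5  $ a T      x d x a $    expand T ::= x
  6  $ a x      x d x a $    match x
  7  $ a        d x a $      error: top is terminal a but lookahead is d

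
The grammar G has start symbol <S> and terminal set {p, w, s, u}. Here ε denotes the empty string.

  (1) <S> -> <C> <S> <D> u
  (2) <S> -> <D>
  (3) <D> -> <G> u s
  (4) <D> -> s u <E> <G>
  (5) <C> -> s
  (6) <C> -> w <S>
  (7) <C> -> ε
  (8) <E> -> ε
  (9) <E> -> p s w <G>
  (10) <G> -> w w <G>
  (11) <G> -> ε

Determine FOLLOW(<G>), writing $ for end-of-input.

{$, s, u, w}

FIRST(<C>) = {ε, s, w}
FIRST(<E>) = {ε, p}
FIRST(<G>) = {ε, w}
FIRST(<D>) = {s, u, w}  (via <G> u s)
FIRST(<S>) = {s, u, w}  (via <C> <S> <D> u, <D>)
FOLLOW(<S>) includes $ since <S> is the start symbol.
FOLLOW(<C>): in <S>-><C> <S> <D> u, <C> is followed by <S> <D> u with FIRST {s, u, w}. Thus FOLLOW(<C>) = {s, u, w}.
FOLLOW(<S>): in <S>-><C> <S> <D> u, <S> is followed by <D> u with FIRST {s, u, w}; in <C>->w <S>, the suffix after <S> is empty, so FOLLOW(<S>) ⊇ FOLLOW(<C>) = {s, u, w}. Thus FOLLOW(<S>) = {$, s, u, w}.
FOLLOW(<D>): in <S>-><C> <S> <D> u, <D> is followed by u with FIRST {u}; in <S>-><D>, the suffix after <D> is empty, so FOLLOW(<D>) ⊇ FOLLOW(<S>) = {$, s, u, w}. Thus FOLLOW(<D>) = {$, s, u, w}.
FOLLOW(<E>): in <D>->s u <E> <G>, <E> is followed by <G> with FIRST {ε, w}; in <D>->s u <E> <G>, the suffix after <E> is nullable, so FOLLOW(<E>) ⊇ FOLLOW(<D>) = {$, s, u, w}. Thus FOLLOW(<E>) = {$, s, u, w}.
FOLLOW(<G>): in <D>-><G> u s, <G> is followed by u s with FIRST {u}; in <D>->s u <E> <G>, the suffix after <G> is empty, so FOLLOW(<G>) ⊇ FOLLOW(<D>) = {$, s, u, w}; in <E>->p s w <G>, the suffix after <G> is empty, so FOLLOW(<G>) ⊇ FOLLOW(<E>) = {$, s, u, w}; in <G>->w w <G>, the suffix after <G> is empty (adds nothing new). Thus FOLLOW(<G>) = {$, s, u, w}.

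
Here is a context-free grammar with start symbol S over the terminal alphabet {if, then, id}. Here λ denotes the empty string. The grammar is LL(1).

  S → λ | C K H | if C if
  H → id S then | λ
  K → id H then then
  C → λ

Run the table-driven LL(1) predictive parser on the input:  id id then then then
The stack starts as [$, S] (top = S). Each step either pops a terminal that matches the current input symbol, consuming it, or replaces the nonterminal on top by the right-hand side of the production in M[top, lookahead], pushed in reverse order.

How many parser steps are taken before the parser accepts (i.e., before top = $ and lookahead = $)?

step 1: stack=$ S  input=id id then then then $  — expand S → C K H
step 2: stack=$ H K C  input=id id then then then $  — expand C → λ
step 3: stack=$ H K  input=id id then then then $  — expand K → id H then then
step 4: stack=$ H then then H id  input=id id then then then $  — match id
step 5: stack=$ H then then H  input=id then then then $  — expand H → id S then
step 6: stack=$ H then then then S id  input=id then then then $  — match id
step 7: stack=$ H then then then S  input=then then then $  — expand S → λ
step 8: stack=$ H then then then  input=then then then $  — match then
step 9: stack=$ H then then  input=then then $  — match then
step 10: stack=$ H then  input=then $  — match then
step 11: stack=$ H  input=$  — expand H → λ
Accept reached after 11 steps.

11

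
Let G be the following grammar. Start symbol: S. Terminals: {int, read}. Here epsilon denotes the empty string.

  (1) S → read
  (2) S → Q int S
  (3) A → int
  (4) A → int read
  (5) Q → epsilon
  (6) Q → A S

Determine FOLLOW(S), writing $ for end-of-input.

FIRST(A) = {int}
FIRST(Q) = {epsilon, int}  (via A S)
FIRST(S) = {int, read}  (via Q int S)
FOLLOW(S) includes $ since S is the start symbol.
FOLLOW(A): in Q→A S, A is followed by S with FIRST {int, read}. Thus FOLLOW(A) = {int, read}.
FOLLOW(Q): in S→Q int S, Q is followed by int S with FIRST {int}. Thus FOLLOW(Q) = {int}.
FOLLOW(S): in S→Q int S, the suffix after S is empty (adds nothing new); in Q→A S, the suffix after S is empty, so FOLLOW(S) ⊇ FOLLOW(Q) = {int}. Thus FOLLOW(S) = {$, int}.

{$, int}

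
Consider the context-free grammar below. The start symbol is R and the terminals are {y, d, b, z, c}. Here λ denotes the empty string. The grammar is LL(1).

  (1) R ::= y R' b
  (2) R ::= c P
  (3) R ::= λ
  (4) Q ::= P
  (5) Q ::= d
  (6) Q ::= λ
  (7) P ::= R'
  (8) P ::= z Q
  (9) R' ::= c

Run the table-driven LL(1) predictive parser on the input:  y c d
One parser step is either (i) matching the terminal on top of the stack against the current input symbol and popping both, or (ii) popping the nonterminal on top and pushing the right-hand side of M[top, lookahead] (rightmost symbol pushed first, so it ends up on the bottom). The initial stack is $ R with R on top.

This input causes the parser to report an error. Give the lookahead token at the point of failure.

     Stack     Input    Action
  1  $ R       y c d $  expand R ::= y R' b
  2  $ b R' y  y c d $  match y
  3  $ b R'    c d $    expand R' ::= c
  4  $ b c     c d $    match c
  5  $ b       d $      error: top is terminal b but lookahead is d

d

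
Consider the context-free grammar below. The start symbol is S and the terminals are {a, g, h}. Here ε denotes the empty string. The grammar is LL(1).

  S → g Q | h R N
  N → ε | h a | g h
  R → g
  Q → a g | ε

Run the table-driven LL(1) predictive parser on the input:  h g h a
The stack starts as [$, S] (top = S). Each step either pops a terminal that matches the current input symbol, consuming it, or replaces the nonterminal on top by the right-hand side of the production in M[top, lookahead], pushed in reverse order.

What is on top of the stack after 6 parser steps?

a

     Stack    Input      Action
  1  $ S      h g h a $  expand S → h R N
  2  $ N R h  h g h a $  match h
  3  $ N R    g h a $    expand R → g
  4  $ N g    g h a $    match g
  5  $ N      h a $      expand N → h a
  6  $ a h    h a $      match h
Stack after step 6: $ a (top = a).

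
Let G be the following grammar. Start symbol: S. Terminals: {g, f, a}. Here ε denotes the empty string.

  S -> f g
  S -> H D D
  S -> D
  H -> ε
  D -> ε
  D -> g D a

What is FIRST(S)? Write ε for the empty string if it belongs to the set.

FIRST(H): from H->ε we get {ε}. So FIRST(H) = {ε}.
FIRST(D): from D->ε we get {ε}; from D->g D a we get {g}. So FIRST(D) = {ε, g}.
FIRST(S): from S->f g we get {f}; from S->H D D we get {ε, g}; from S->D we get {ε, g}. So FIRST(S) = {ε, f, g}.

{ε, f, g}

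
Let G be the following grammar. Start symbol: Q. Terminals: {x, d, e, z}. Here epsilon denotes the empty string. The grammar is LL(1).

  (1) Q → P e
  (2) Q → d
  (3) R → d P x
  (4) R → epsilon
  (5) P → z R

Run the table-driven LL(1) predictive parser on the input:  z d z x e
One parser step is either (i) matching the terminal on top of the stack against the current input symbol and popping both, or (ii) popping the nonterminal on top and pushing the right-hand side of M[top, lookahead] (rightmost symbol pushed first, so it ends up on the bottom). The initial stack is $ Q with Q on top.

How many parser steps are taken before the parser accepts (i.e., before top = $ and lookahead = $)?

      Stack      Input        Action
   1  $ Q        z d z x e $  expand Q → P e
   2  $ e P      z d z x e $  expand P → z R
   3  $ e R z    z d z x e $  match z
   4  $ e R      d z x e $    expand R → d P x
   5  $ e x P d  d z x e $    match d
   6  $ e x P    z x e $      expand P → z R
   7  $ e x R z  z x e $      match z
   8  $ e x R    x e $        expand R → epsilon
   9  $ e x      x e $        match x
  10  $ e        e $          match e
Accept reached after 10 steps.

10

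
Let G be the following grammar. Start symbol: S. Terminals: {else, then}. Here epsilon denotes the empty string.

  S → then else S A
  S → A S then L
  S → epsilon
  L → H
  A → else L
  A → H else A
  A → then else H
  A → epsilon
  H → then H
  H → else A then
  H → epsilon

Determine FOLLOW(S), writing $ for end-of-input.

FIRST(H): from H→then H we get {then}; from H→else A then we get {else}; from H→epsilon we get {epsilon}. So FIRST(H) = {epsilon, else, then}.
FIRST(L): from L→H we get {epsilon, else, then}. So FIRST(L) = {epsilon, else, then}.
FIRST(A): from A→else L we get {else}; from A→H else A we get {else, then}; from A→then else H we get {then}; from A→epsilon we get {epsilon}. So FIRST(A) = {epsilon, else, then}.
FIRST(S): from S→then else S A we get {then}; from S→A S then L we get {else, then}; from S→epsilon we get {epsilon}. So FIRST(S) = {epsilon, else, then}.
FOLLOW(S) includes $ since S is the start symbol.
FOLLOW(S): in S→then else S A, S is followed by A with FIRST {epsilon, else, then}; in S→then else S A, the suffix after S is nullable (adds nothing new); in S→A S then L, S is followed by then L with FIRST {then}. Thus FOLLOW(S) = {$, else, then}.
FOLLOW(A): in S→then else S A, the suffix after A is empty, so FOLLOW(A) ⊇ FOLLOW(S) = {$, else, then}; in S→A S then L, A is followed by S then L with FIRST {else, then}; in A→H else A, the suffix after A is empty (adds nothing new); in H→else A then, A is followed by then with FIRST {then}. Thus FOLLOW(A) = {$, else, then}.
FOLLOW(L): in S→A S then L, the suffix after L is empty, so FOLLOW(L) ⊇ FOLLOW(S) = {$, else, then}; in A→else L, the suffix after L is empty, so FOLLOW(L) ⊇ FOLLOW(A) = {$, else, then}. Thus FOLLOW(L) = {$, else, then}.
FOLLOW(H): in L→H, the suffix after H is empty, so FOLLOW(H) ⊇ FOLLOW(L) = {$, else, then}; in A→H else A, H is followed by else A with FIRST {else}; in A→then else H, the suffix after H is empty, so FOLLOW(H) ⊇ FOLLOW(A) = {$, else, then}; in H→then H, the suffix after H is empty (adds nothing new). Thus FOLLOW(H) = {$, else, then}.

{$, else, then}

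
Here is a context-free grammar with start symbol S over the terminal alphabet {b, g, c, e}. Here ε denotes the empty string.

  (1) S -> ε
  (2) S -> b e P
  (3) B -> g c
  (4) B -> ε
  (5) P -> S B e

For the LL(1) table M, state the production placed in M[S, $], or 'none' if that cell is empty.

S -> ε

FIRST(S): from S->ε we get {ε}; from S->b e P we get {b}. So FIRST(S) = {ε, b}.
FIRST(B): from B->g c we get {g}; from B->ε we get {ε}. So FIRST(B) = {ε, g}.
FIRST(P): from P->S B e we get {b, e, g}. So FIRST(P) = {b, e, g}.
FOLLOW(S) includes $ since S is the start symbol.
FOLLOW(S): in P->S B e, S is followed by B e with FIRST {e, g}. Thus FOLLOW(S) = {$, e, g}.
For S -> ε: FIRST(ε) = {ε}, so it goes in M[S, t] for t ∈ {}; since ε ∈ FIRST, also for every t ∈ FOLLOW(S) = {$, e, g}.
For S -> b e P: FIRST(b e P) = {b}, so it goes in M[S, t] for t ∈ {b}.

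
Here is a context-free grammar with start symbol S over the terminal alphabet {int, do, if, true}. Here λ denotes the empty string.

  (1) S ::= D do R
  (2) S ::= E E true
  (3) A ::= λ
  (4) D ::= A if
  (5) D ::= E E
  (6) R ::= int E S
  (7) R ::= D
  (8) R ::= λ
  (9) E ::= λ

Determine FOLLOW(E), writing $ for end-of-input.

FIRST(A) = {λ}
FIRST(E) = {λ}
FIRST(D) = {λ, if}  (via A if, E E)
FIRST(S) = {do, if, true}  (via D do R, E E true)
FIRST(R) = {λ, if, int}  (via D)
FOLLOW(S) includes $ since S is the start symbol.
FOLLOW(A): in D::=A if, A is followed by if with FIRST {if}. Thus FOLLOW(A) = {if}.
FOLLOW(S): in R::=int E S, the suffix after S is empty, so FOLLOW(S) ⊇ FOLLOW(R) = {$}. Thus FOLLOW(S) = {$}.
FOLLOW(R): in S::=D do R, the suffix after R is empty, so FOLLOW(R) ⊇ FOLLOW(S) = {$}. Thus FOLLOW(R) = {$}.
FOLLOW(D): in S::=D do R, D is followed by do R with FIRST {do}; in R::=D, the suffix after D is empty, so FOLLOW(D) ⊇ FOLLOW(R) = {$}. Thus FOLLOW(D) = {$, do}.
FOLLOW(E): in S::=E E true (occurrence 1), E is followed by E true with FIRST {true}; in S::=E E true (occurrence 2), E is followed by true with FIRST {true}; in D::=E E (occurrence 1), E is followed by E with FIRST {λ}; in D::=E E (occurrence 1), the suffix after E is nullable, so FOLLOW(E) ⊇ FOLLOW(D) = {$, do}; in D::=E E (occurrence 2), the suffix after E is empty, so FOLLOW(E) ⊇ FOLLOW(D) = {$, do}; in R::=int E S, E is followed by S with FIRST {do, if, true}. Thus FOLLOW(E) = {$, do, if, true}.

{$, do, if, true}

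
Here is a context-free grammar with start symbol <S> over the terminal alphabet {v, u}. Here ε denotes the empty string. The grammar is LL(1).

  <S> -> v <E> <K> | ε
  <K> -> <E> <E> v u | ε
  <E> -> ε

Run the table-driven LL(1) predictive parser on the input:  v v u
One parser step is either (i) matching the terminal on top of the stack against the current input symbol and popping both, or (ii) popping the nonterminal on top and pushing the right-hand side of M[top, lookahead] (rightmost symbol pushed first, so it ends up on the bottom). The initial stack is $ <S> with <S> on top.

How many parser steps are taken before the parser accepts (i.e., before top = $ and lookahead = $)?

step 1: stack=$ <S>  input=v v u $  — expand <S> -> v <E> <K>
step 2: stack=$ <K> <E> v  input=v v u $  — match v
step 3: stack=$ <K> <E>  input=v u $  — expand <E> -> ε
step 4: stack=$ <K>  input=v u $  — expand <K> -> <E> <E> v u
step 5: stack=$ u v <E> <E>  input=v u $  — expand <E> -> ε
step 6: stack=$ u v <E>  input=v u $  — expand <E> -> ε
step 7: stack=$ u v  input=v u $  — match v
step 8: stack=$ u  input=u $  — match u
Accept reached after 8 steps.

8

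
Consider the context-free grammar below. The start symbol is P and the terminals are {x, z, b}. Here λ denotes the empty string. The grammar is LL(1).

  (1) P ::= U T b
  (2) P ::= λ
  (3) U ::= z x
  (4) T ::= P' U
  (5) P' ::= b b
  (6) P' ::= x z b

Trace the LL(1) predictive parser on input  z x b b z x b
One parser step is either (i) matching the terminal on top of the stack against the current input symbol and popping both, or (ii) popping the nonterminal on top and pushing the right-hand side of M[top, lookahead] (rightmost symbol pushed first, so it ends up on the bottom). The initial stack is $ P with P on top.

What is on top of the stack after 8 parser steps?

U

step 1: stack=$ P  input=z x b b z x b $  — expand P ::= U T b
step 2: stack=$ b T U  input=z x b b z x b $  — expand U ::= z x
step 3: stack=$ b T x z  input=z x b b z x b $  — match z
step 4: stack=$ b T x  input=x b b z x b $  — match x
step 5: stack=$ b T  input=b b z x b $  — expand T ::= P' U
step 6: stack=$ b U P'  input=b b z x b $  — expand P' ::= b b
step 7: stack=$ b U b b  input=b b z x b $  — match b
step 8: stack=$ b U b  input=b z x b $  — match b
Stack after step 8: $ b U (top = U).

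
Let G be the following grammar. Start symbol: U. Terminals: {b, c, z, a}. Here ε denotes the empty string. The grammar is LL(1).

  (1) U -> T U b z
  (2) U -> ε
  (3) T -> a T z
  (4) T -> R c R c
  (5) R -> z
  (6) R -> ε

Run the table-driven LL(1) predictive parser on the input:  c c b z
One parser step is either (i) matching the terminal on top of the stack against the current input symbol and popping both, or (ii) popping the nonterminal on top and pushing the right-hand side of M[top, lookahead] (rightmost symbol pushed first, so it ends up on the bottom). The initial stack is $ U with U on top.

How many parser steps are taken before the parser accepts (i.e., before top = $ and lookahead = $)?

9

step 1: stack=$ U  input=c c b z $  — expand U -> T U b z
step 2: stack=$ z b U T  input=c c b z $  — expand T -> R c R c
step 3: stack=$ z b U c R c R  input=c c b z $  — expand R -> ε
step 4: stack=$ z b U c R c  input=c c b z $  — match c
step 5: stack=$ z b U c R  input=c b z $  — expand R -> ε
step 6: stack=$ z b U c  input=c b z $  — match c
step 7: stack=$ z b U  input=b z $  — expand U -> ε
step 8: stack=$ z b  input=b z $  — match b
step 9: stack=$ z  input=z $  — match z
Accept reached after 9 steps.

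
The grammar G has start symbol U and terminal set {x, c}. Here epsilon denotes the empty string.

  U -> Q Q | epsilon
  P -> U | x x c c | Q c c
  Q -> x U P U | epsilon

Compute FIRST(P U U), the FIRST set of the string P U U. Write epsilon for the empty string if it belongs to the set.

{epsilon, c, x}

FIRST(Q) = {epsilon, x}
FIRST(U) = {epsilon, x}  (via Q Q)
FIRST(P) = {epsilon, c, x}  (via U, Q c c)
FIRST(P U U): take FIRST of each symbol in turn, carrying on past any symbol whose FIRST contains epsilon; result {epsilon, c, x}.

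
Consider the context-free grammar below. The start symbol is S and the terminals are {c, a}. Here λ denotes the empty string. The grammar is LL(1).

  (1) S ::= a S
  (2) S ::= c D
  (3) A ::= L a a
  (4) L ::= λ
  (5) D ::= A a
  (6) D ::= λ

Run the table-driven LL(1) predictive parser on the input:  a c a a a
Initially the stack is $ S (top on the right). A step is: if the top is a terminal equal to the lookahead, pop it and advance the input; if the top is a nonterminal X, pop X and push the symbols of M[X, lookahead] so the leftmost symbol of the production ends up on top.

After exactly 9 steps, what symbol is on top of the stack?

a

step 1: stack=$ S  input=a c a a a $  — expand S ::= a S
step 2: stack=$ S a  input=a c a a a $  — match a
step 3: stack=$ S  input=c a a a $  — expand S ::= c D
step 4: stack=$ D c  input=c a a a $  — match c
step 5: stack=$ D  input=a a a $  — expand D ::= A a
step 6: stack=$ a A  input=a a a $  — expand A ::= L a a
step 7: stack=$ a a a L  input=a a a $  — expand L ::= λ
step 8: stack=$ a a a  input=a a a $  — match a
step 9: stack=$ a a  input=a a $  — match a
Stack after step 9: $ a (top = a).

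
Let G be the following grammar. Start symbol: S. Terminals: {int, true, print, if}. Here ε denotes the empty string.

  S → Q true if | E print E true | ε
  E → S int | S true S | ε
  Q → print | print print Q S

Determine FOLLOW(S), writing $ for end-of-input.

{$, int, print, true}

FIRST(Q) = {print}
FIRST(S) = {ε, int, print, true}  (via Q true if, E print E true)
FIRST(E) = {ε, int, print, true}  (via S int, S true S)
FOLLOW(S) includes $ since S is the start symbol.
FOLLOW(E): in S→E print E true (occurrence 1), E is followed by print E true with FIRST {print}; in S→E print E true (occurrence 2), E is followed by true with FIRST {true}. Thus FOLLOW(E) = {print, true}.
FOLLOW(Q): in S→Q true if, Q is followed by true if with FIRST {true}; in Q→print print Q S, Q is followed by S with FIRST {ε, int, print, true}; in Q→print print Q S, the suffix after Q is nullable (adds nothing new). Thus FOLLOW(Q) = {int, print, true}.
FOLLOW(S): in E→S int, S is followed by int with FIRST {int}; in E→S true S (occurrence 1), S is followed by true S with FIRST {true}; in E→S true S (occurrence 2), the suffix after S is empty, so FOLLOW(S) ⊇ FOLLOW(E) = {print, true}; in Q→print print Q S, the suffix after S is empty, so FOLLOW(S) ⊇ FOLLOW(Q) = {int, print, true}. Thus FOLLOW(S) = {$, int, print, true}.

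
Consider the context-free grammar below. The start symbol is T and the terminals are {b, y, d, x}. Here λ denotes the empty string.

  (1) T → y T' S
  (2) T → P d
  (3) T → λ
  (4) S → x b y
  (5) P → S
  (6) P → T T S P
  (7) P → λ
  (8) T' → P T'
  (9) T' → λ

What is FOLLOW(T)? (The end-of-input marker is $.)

{$, d, x, y}

FIRST(S) = {x}
FIRST(T) = {λ, d, x, y}  (via P d)
FIRST(P) = {λ, d, x, y}  (via S, T T S P)
FIRST(T') = {λ, d, x, y}  (via P T')
FOLLOW(T) includes $ since T is the start symbol.
FOLLOW(T): in P→T T S P (occurrence 1), T is followed by T S P with FIRST {d, x, y}; in P→T T S P (occurrence 2), T is followed by S P with FIRST {x}. Thus FOLLOW(T) = {$, d, x, y}.
FOLLOW(T'): in T→y T' S, T' is followed by S with FIRST {x}; in T'→P T', the suffix after T' is empty (adds nothing new). Thus FOLLOW(T') = {x}.
FOLLOW(P): in T→P d, P is followed by d with FIRST {d}; in P→T T S P, the suffix after P is empty (adds nothing new); in T'→P T', P is followed by T' with FIRST {λ, d, x, y}; in T'→P T', the suffix after P is nullable, so FOLLOW(P) ⊇ FOLLOW(T') = {x}. Thus FOLLOW(P) = {d, x, y}.
FOLLOW(S): in T→y T' S, the suffix after S is empty, so FOLLOW(S) ⊇ FOLLOW(T) = {$, d, x, y}; in P→S, the suffix after S is empty, so FOLLOW(S) ⊇ FOLLOW(P) = {d, x, y}; in P→T T S P, S is followed by P with FIRST {λ, d, x, y}; in P→T T S P, the suffix after S is nullable, so FOLLOW(S) ⊇ FOLLOW(P) = {d, x, y}. Thus FOLLOW(S) = {$, d, x, y}.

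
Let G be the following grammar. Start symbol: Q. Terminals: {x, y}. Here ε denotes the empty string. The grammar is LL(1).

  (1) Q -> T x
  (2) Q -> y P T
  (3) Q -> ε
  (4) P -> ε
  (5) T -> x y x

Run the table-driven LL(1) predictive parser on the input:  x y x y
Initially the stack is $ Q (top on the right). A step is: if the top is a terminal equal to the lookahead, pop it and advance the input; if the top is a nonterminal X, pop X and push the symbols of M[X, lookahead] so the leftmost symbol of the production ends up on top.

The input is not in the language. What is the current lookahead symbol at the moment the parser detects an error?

y

step 1: stack=$ Q  input=x y x y $  — expand Q -> T x
step 2: stack=$ x T  input=x y x y $  — expand T -> x y x
step 3: stack=$ x x y x  input=x y x y $  — match x
step 4: stack=$ x x y  input=y x y $  — match y
step 5: stack=$ x x  input=x y $  — match x
step 6: stack=$ x  input=y $  — error: top is terminal x but lookahead is y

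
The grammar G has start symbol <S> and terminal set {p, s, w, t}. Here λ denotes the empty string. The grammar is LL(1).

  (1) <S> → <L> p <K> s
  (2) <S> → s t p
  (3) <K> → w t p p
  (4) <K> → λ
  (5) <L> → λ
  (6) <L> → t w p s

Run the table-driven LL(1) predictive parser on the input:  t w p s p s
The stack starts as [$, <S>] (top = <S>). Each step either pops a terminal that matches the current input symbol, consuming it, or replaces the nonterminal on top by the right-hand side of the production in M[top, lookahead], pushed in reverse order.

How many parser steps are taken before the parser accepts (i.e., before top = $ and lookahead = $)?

9

step 1: stack=$ <S>  input=t w p s p s $  — expand <S> → <L> p <K> s
step 2: stack=$ s <K> p <L>  input=t w p s p s $  — expand <L> → t w p s
step 3: stack=$ s <K> p s p w t  input=t w p s p s $  — match t
step 4: stack=$ s <K> p s p w  input=w p s p s $  — match w
step 5: stack=$ s <K> p s p  input=p s p s $  — match p
step 6: stack=$ s <K> p s  input=s p s $  — match s
step 7: stack=$ s <K> p  input=p s $  — match p
step 8: stack=$ s <K>  input=s $  — expand <K> → λ
step 9: stack=$ s  input=s $  — match s
Accept reached after 9 steps.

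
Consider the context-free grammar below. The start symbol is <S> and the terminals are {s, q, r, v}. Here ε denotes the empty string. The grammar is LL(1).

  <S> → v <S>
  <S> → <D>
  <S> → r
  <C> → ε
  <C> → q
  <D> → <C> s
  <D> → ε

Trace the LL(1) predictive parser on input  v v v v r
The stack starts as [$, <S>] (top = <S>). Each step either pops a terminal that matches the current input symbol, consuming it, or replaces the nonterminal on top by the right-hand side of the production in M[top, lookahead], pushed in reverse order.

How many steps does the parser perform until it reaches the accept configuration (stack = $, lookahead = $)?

10

step 1: stack=$ <S>  input=v v v v r $  — expand <S> → v <S>
step 2: stack=$ <S> v  input=v v v v r $  — match v
step 3: stack=$ <S>  input=v v v r $  — expand <S> → v <S>
step 4: stack=$ <S> v  input=v v v r $  — match v
step 5: stack=$ <S>  input=v v r $  — expand <S> → v <S>
step 6: stack=$ <S> v  input=v v r $  — match v
step 7: stack=$ <S>  input=v r $  — expand <S> → v <S>
step 8: stack=$ <S> v  input=v r $  — match v
step 9: stack=$ <S>  input=r $  — expand <S> → r
step 10: stack=$ r  input=r $  — match r
Accept reached after 10 steps.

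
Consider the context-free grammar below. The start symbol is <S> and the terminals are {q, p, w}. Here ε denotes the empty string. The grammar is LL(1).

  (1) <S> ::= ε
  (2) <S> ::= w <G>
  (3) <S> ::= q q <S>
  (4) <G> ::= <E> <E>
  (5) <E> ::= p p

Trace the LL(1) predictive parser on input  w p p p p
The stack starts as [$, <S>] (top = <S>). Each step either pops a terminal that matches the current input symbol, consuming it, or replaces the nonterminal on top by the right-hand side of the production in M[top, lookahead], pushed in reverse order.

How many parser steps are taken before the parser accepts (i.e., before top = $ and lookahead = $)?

9

step 1: stack=$ <S>  input=w p p p p $  — expand <S> ::= w <G>
step 2: stack=$ <G> w  input=w p p p p $  — match w
step 3: stack=$ <G>  input=p p p p $  — expand <G> ::= <E> <E>
step 4: stack=$ <E> <E>  input=p p p p $  — expand <E> ::= p p
step 5: stack=$ <E> p p  input=p p p p $  — match p
step 6: stack=$ <E> p  input=p p p $  — match p
step 7: stack=$ <E>  input=p p $  — expand <E> ::= p p
step 8: stack=$ p p  input=p p $  — match p
step 9: stack=$ p  input=p $  — match p
Accept reached after 9 steps.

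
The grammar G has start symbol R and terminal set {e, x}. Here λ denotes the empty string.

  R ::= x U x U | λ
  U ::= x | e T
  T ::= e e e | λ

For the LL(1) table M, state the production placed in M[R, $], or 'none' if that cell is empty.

R ::= λ

FIRST(R) = {λ, x}
FIRST(U) = {e, x}
FIRST(T) = {λ, e}
FOLLOW(R) includes $ since R is the start symbol.
FOLLOW(R): R appears on no right-hand side. Thus FOLLOW(R) = {$}.
For R ::= x U x U: FIRST(x U x U) = {x}, so it goes in M[R, t] for t ∈ {x}.
For R ::= λ: FIRST(λ) = {λ}, so it goes in M[R, t] for t ∈ {}; since λ ∈ FIRST, also for every t ∈ FOLLOW(R) = {$}.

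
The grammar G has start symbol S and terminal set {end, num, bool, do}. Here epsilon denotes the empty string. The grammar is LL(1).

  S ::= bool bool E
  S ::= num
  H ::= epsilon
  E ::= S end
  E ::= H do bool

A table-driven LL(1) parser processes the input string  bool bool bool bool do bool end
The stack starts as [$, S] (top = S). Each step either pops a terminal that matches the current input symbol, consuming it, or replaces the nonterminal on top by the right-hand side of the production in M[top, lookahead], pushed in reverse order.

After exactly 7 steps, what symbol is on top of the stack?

step 1: stack=$ S  input=bool bool bool bool do bool end $  — expand S ::= bool bool E
step 2: stack=$ E bool bool  input=bool bool bool bool do bool end $  — match bool
step 3: stack=$ E bool  input=bool bool bool do bool end $  — match bool
step 4: stack=$ E  input=bool bool do bool end $  — expand E ::= S end
step 5: stack=$ end S  input=bool bool do bool end $  — expand S ::= bool bool E
step 6: stack=$ end E bool bool  input=bool bool do bool end $  — match bool
step 7: stack=$ end E bool  input=bool do bool end $  — match bool
Stack after step 7: $ end E (top = E).

E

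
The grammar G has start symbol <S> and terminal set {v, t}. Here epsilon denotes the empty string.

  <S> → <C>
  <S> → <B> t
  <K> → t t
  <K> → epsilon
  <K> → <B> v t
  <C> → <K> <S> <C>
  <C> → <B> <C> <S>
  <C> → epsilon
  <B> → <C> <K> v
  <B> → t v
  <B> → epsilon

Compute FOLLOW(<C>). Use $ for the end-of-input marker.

FIRST(<S>) = {epsilon, t, v}  (via <C>, <B> t)
FIRST(<K>) = {epsilon, t, v}  (via <B> v t)
FIRST(<C>) = {epsilon, t, v}  (via <K> <S> <C>, <B> <C> <S>)
FIRST(<B>) = {epsilon, t, v}  (via <C> <K> v)
FOLLOW(<S>) includes $ since <S> is the start symbol.
FOLLOW(<S>): in <C>→<K> <S> <C>, <S> is followed by <C> with FIRST {epsilon, t, v}; in <C>→<K> <S> <C>, the suffix after <S> is nullable, so FOLLOW(<S>) ⊇ FOLLOW(<C>) = {$, t, v}; in <C>→<B> <C> <S>, the suffix after <S> is empty, so FOLLOW(<S>) ⊇ FOLLOW(<C>) = {$, t, v}. Thus FOLLOW(<S>) = {$, t, v}.
FOLLOW(<C>): in <S>→<C>, the suffix after <C> is empty, so FOLLOW(<C>) ⊇ FOLLOW(<S>) = {$, t, v}; in <C>→<K> <S> <C>, the suffix after <C> is empty (adds nothing new); in <C>→<B> <C> <S>, <C> is followed by <S> with FIRST {epsilon, t, v}; in <C>→<B> <C> <S>, the suffix after <C> is nullable (adds nothing new); in <B>→<C> <K> v, <C> is followed by <K> v with FIRST {t, v}. Thus FOLLOW(<C>) = {$, t, v}.
FOLLOW(<K>): in <C>→<K> <S> <C>, <K> is followed by <S> <C> with FIRST {epsilon, t, v}; in <C>→<K> <S> <C>, the suffix after <K> is nullable, so FOLLOW(<K>) ⊇ FOLLOW(<C>) = {$, t, v}; in <B>→<C> <K> v, <K> is followed by v with FIRST {v}. Thus FOLLOW(<K>) = {$, t, v}.
FOLLOW(<B>): in <S>→<B> t, <B> is followed by t with FIRST {t}; in <K>→<B> v t, <B> is followed by v t with FIRST {v}; in <C>→<B> <C> <S>, <B> is followed by <C> <S> with FIRST {epsilon, t, v}; in <C>→<B> <C> <S>, the suffix after <B> is nullable, so FOLLOW(<B>) ⊇ FOLLOW(<C>) = {$, t, v}. Thus FOLLOW(<B>) = {$, t, v}.

{$, t, v}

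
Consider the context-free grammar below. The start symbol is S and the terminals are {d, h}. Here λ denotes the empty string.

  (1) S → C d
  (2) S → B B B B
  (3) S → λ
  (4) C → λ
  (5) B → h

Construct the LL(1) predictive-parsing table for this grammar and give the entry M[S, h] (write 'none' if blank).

FIRST(C): from C→λ we get {λ}. So FIRST(C) = {λ}.
FIRST(B): from B→h we get {h}. So FIRST(B) = {h}.
FIRST(S): from S→C d we get {d}; from S→B B B B we get {h}; from S→λ we get {λ}. So FIRST(S) = {λ, d, h}.
FOLLOW(S) includes $ since S is the start symbol.
FOLLOW(S): S appears on no right-hand side. Thus FOLLOW(S) = {$}.
For S → C d: FIRST(C d) = {d}, so it goes in M[S, t] for t ∈ {d}.
For S → B B B B: FIRST(B B B B) = {h}, so it goes in M[S, t] for t ∈ {h}.
For S → λ: FIRST(λ) = {λ}, so it goes in M[S, t] for t ∈ {}; since λ ∈ FIRST, also for every t ∈ FOLLOW(S) = {$}.

S → B B B B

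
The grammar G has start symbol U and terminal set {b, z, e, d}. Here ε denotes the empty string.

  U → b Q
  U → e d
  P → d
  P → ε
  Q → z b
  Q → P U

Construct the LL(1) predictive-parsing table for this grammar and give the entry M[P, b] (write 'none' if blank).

FIRST(U): from U→b Q we get {b}; from U→e d we get {e}. So FIRST(U) = {b, e}.
FIRST(P): from P→d we get {d}; from P→ε we get {ε}. So FIRST(P) = {ε, d}.
FIRST(Q): from Q→z b we get {z}; from Q→P U we get {b, d, e}. So FIRST(Q) = {b, d, e, z}.
FOLLOW(U) includes $ since U is the start symbol.
FOLLOW(P): in Q→P U, P is followed by U with FIRST {b, e}. Thus FOLLOW(P) = {b, e}.
For P → d: FIRST(d) = {d}, so it goes in M[P, t] for t ∈ {d}.
For P → ε: FIRST(ε) = {ε}, so it goes in M[P, t] for t ∈ {}; since ε ∈ FIRST, also for every t ∈ FOLLOW(P) = {b, e}.

P → ε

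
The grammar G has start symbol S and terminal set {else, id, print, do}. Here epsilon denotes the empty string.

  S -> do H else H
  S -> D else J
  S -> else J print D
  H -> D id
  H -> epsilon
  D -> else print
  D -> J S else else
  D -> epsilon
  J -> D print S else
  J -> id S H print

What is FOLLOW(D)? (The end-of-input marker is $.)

{$, else, id, print}

FIRST(S) = {do, else, id, print}  (via D else J)
FIRST(H) = {epsilon, else, id, print}  (via D id)
FIRST(D) = {epsilon, else, id, print}  (via J S else else)
FIRST(J) = {else, id, print}  (via D print S else)
FOLLOW(S) includes $ since S is the start symbol.
FOLLOW(S): in D->J S else else, S is followed by else else with FIRST {else}; in J->D print S else, S is followed by else with FIRST {else}; in J->id S H print, S is followed by H print with FIRST {else, id, print}. Thus FOLLOW(S) = {$, else, id, print}.
FOLLOW(H): in S->do H else H (occurrence 1), H is followed by else H with FIRST {else}; in S->do H else H (occurrence 2), the suffix after H is empty, so FOLLOW(H) ⊇ FOLLOW(S) = {$, else, id, print}; in J->id S H print, H is followed by print with FIRST {print}. Thus FOLLOW(H) = {$, else, id, print}.
FOLLOW(D): in S->D else J, D is followed by else J with FIRST {else}; in S->else J print D, the suffix after D is empty, so FOLLOW(D) ⊇ FOLLOW(S) = {$, else, id, print}; in H->D id, D is followed by id with FIRST {id}; in J->D print S else, D is followed by print S else with FIRST {print}. Thus FOLLOW(D) = {$, else, id, print}.
FOLLOW(J): in S->D else J, the suffix after J is empty, so FOLLOW(J) ⊇ FOLLOW(S) = {$, else, id, print}; in S->else J print D, J is followed by print D with FIRST {print}; in D->J S else else, J is followed by S else else with FIRST {do, else, id, print}. Thus FOLLOW(J) = {$, do, else, id, print}.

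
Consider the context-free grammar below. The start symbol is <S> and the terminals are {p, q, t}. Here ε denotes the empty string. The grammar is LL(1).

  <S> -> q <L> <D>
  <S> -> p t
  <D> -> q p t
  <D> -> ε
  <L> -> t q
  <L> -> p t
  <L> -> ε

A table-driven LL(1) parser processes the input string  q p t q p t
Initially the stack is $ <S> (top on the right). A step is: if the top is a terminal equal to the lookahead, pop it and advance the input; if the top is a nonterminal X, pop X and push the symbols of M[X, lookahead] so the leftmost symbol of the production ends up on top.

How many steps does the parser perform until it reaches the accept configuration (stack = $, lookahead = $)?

9

     Stack        Input          Action
  1  $ <S>        q p t q p t $  expand <S> -> q <L> <D>
  2  $ <D> <L> q  q p t q p t $  match q
  3  $ <D> <L>    p t q p t $    expand <L> -> p t
  4  $ <D> t p    p t q p t $    match p
  5  $ <D> t      t q p t $      match t
  6  $ <D>        q p t $        expand <D> -> q p t
  7  $ t p q      q p t $        match q
  8  $ t p        p t $          match p
  9  $ t          t $            match t
Accept reached after 9 steps.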